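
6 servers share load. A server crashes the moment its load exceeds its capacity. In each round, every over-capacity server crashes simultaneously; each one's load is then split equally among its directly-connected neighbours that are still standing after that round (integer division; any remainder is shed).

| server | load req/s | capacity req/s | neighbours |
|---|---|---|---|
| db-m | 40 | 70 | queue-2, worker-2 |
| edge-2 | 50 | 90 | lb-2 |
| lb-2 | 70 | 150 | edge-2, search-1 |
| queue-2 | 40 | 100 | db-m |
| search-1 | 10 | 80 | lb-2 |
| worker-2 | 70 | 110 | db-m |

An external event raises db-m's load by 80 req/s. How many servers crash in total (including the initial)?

Round 1 — db-m at 120 > 70. db-m crashes.
  db-m sheds 120 req/s to queue-2, worker-2: 60 each.
    queue-2: 40+60 = 100 ≤ 100
    worker-2: 70+60 = 130 > 110
Round 2 — worker-2 crashes.
  worker-2 sheds 130 req/s: no online neighbours, lost.
No further crashes.

2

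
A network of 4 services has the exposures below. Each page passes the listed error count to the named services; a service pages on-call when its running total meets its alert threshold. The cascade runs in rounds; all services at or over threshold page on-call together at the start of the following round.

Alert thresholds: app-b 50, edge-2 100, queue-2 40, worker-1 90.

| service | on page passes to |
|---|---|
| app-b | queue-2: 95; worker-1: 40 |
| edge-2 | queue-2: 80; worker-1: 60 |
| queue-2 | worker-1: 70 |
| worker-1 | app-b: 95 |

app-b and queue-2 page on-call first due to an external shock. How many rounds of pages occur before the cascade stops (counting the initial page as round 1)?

Round 1 — app-b, queue-2 page on-call (initial).
  worker-1: +40+70 → 110 ≥ 90
Round 2 — worker-1 pages on-call.
No further pages.

2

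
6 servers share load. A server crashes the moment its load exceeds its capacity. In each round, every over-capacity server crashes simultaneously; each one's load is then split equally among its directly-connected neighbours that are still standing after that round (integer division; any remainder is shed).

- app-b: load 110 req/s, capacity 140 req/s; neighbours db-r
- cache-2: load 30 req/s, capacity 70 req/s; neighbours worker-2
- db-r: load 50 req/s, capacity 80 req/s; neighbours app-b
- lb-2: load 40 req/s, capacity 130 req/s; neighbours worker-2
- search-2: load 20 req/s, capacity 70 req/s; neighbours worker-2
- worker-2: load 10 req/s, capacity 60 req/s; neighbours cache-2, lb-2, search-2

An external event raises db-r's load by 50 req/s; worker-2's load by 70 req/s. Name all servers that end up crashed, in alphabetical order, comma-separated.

app-b, db-r, worker-2

Round 1 — db-r at 100 > 80; worker-2 at 80 > 60. db-r, worker-2 crash.
  db-r sheds 100 req/s to app-b: 100 each.
    app-b: 110+100 = 210 > 140
  worker-2 sheds 80 req/s to cache-2, lb-2, search-2: 26 each (2 lost).
    cache-2: 30+26 = 56 ≤ 70
    lb-2: 40+26 = 66 ≤ 130
    search-2: 20+26 = 46 ≤ 70
Round 2 — app-b crashes.
  app-b sheds 210 req/s: no online neighbours, lost.
No further crashes.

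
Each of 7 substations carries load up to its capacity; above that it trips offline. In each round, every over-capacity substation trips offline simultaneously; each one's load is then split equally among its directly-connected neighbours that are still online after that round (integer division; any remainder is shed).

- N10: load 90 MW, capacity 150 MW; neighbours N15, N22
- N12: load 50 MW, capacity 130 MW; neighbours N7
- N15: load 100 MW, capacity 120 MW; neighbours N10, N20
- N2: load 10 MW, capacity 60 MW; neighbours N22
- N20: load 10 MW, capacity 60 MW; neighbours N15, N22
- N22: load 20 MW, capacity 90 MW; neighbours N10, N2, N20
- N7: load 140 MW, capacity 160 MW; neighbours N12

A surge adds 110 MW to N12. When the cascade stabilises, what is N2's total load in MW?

10

Round 1 — N12 at 160 > 130. N12 trips offline.
  N12 sheds 160 MW to N7: 160 each.
    N7: 140+160 = 300 > 160
Round 2 — N7 trips offline.
  N7 sheds 300 MW: no online neighbours, lost.
No further trips.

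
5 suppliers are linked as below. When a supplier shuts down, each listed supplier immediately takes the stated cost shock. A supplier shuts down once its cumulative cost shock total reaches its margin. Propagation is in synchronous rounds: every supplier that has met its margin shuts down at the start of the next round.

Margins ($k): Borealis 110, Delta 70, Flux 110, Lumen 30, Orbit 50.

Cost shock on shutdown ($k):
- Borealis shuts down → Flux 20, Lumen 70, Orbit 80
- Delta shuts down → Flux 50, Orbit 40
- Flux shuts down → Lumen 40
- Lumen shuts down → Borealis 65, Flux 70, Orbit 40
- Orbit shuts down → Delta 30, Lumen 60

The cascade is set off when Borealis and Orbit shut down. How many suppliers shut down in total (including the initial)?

Round 1 — Borealis, Orbit shut down (initial).
  Delta: +30 → 30 < 70
  Flux: +20 → 20 < 110
  Lumen: +70+60 → 130 ≥ 30
Round 2 — Lumen shuts down.
  Flux: +70 → 90 < 110
No further shutdowns.

3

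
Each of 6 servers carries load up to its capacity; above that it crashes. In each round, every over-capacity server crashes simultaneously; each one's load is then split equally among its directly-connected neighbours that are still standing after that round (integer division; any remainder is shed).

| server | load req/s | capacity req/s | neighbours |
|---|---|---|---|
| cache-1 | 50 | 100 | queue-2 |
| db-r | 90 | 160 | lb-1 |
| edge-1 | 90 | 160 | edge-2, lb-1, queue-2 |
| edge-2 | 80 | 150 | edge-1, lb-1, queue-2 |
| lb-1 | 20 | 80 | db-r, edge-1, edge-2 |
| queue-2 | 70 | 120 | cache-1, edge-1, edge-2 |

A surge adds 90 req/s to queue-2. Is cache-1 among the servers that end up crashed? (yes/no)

yes

Round 1 — queue-2 at 160 > 120. queue-2 crashes.
  queue-2 sheds 160 req/s to cache-1, edge-1, edge-2: 53 each (1 lost).
    cache-1: 50+53 = 103 > 100
    edge-1: 90+53 = 143 ≤ 160
    edge-2: 80+53 = 133 ≤ 150
Round 2 — cache-1 crashes.
  cache-1 sheds 103 req/s: no online neighbours, lost.
No further crashes.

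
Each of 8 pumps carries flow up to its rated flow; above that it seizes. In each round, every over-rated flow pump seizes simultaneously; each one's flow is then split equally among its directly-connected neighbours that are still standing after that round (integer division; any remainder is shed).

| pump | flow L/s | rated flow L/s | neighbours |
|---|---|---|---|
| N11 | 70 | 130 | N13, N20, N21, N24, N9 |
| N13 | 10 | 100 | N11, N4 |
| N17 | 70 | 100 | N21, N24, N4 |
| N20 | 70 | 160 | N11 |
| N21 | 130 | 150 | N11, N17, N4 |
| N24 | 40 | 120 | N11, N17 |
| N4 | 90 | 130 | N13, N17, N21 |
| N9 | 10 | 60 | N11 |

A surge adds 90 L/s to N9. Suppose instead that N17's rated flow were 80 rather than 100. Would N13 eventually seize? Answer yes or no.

yes

With N17's rated flow at 80:
Round 1 — N9 at 100 > 60. N9 seizes.
  N9 sheds 100 L/s to N11: 100 each.
    N11: 70+100 = 170 > 130
Round 2 — N11 seizes.
  N11 sheds 170 L/s to N13, N20, N21, N24: 42 each (2 lost).
    N13: 10+42 = 52 ≤ 100
    N20: 70+42 = 112 ≤ 160
    N21: 130+42 = 172 > 150
    N24: 40+42 = 82 ≤ 120
Round 3 — N21 seizes.
  N21 sheds 172 L/s to N17, N4: 86 each.
    N17: 70+86 = 156 > 80
    N4: 90+86 = 176 > 130
Round 4 — N17, N4 seize.
  N17 sheds 156 L/s to N24: 156 each.
    N24: 82+156 = 238 > 120
  N4 sheds 176 L/s to N13: 176 each.
    N13: 52+176 = 228 > 100
Round 5 — N13, N24 seize.
  N13 sheds 228 L/s: no online neighbours, lost.
  N24 sheds 238 L/s: no online neighbours, lost.
No further seizures.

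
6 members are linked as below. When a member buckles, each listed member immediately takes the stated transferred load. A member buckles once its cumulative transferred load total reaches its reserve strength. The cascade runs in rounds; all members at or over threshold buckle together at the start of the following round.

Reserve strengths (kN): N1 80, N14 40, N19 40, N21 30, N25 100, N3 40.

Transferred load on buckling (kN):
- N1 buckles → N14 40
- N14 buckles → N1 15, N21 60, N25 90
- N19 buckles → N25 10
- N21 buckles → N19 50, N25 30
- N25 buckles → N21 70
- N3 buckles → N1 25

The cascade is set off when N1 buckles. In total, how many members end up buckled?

5

Round 1 — N1 buckles (initial).
  N14: +40 → 40 ≥ 40
Round 2 — N14 buckles.
  N21: +60 → 60 ≥ 30
  N25: +90 → 90 < 100
Round 3 — N21 buckles.
  N19: +50 → 50 ≥ 40
  N25: +30 → 120 ≥ 100
Round 4 — N19, N25 buckle.
No further bucklings.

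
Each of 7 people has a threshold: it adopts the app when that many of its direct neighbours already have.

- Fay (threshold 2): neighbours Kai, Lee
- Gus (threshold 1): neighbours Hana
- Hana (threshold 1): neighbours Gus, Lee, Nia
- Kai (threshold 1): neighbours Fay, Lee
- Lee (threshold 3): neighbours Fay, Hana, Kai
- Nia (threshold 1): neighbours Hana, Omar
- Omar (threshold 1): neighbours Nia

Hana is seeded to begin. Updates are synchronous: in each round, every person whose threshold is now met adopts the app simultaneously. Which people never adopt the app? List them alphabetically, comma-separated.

Round 1 — Hana adopts the app (initial).
Round 2 — checking thresholds:
  Gus: 1 of 1 neighbours ≥ 1, adopts the app.
  Lee: 1 of 3 neighbours < 3, below threshold.
  Nia: 1 of 2 neighbours ≥ 1, adopts the app.
Round 3 — checking thresholds:
  Lee: 1 of 3 neighbours < 3, below threshold.
  Omar: 1 of 1 neighbours ≥ 1, adopts the app.
Round 4 — no new adoptions; cascade stops.

Fay, Kai, Lee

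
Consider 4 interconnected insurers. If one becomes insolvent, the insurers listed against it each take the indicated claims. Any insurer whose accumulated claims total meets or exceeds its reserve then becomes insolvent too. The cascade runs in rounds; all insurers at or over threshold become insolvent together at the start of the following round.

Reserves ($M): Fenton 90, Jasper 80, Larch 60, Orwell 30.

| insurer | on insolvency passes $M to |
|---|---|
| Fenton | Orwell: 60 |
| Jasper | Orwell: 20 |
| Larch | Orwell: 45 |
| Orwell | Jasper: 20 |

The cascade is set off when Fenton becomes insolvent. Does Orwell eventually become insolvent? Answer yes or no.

Round 1 — Fenton becomes insolvent (initial).
  Orwell: +60 → 60 ≥ 30
Round 2 — Orwell becomes insolvent.
  Jasper: +20 → 20 < 80
No further insolvencies.

yes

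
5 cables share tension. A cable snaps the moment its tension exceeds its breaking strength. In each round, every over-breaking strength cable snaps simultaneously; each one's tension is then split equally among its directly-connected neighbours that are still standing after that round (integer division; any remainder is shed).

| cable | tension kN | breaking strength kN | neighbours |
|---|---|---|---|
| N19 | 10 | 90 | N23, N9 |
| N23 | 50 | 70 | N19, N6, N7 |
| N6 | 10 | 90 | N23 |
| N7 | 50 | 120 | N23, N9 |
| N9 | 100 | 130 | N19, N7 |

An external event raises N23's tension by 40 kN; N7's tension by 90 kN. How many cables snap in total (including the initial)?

Round 1 — N23 at 90 > 70; N7 at 140 > 120. N23, N7 snap.
  N23 sheds 90 kN to N19, N6: 45 each.
    N19: 10+45 = 55 ≤ 90
    N6: 10+45 = 55 ≤ 90
  N7 sheds 140 kN to N9: 140 each.
    N9: 100+140 = 240 > 130
Round 2 — N9 snaps.
  N9 sheds 240 kN to N19: 240 each.
    N19: 55+240 = 295 > 90
Round 3 — N19 snaps.
  N19 sheds 295 kN: no online neighbours, lost.
No further breaks.

4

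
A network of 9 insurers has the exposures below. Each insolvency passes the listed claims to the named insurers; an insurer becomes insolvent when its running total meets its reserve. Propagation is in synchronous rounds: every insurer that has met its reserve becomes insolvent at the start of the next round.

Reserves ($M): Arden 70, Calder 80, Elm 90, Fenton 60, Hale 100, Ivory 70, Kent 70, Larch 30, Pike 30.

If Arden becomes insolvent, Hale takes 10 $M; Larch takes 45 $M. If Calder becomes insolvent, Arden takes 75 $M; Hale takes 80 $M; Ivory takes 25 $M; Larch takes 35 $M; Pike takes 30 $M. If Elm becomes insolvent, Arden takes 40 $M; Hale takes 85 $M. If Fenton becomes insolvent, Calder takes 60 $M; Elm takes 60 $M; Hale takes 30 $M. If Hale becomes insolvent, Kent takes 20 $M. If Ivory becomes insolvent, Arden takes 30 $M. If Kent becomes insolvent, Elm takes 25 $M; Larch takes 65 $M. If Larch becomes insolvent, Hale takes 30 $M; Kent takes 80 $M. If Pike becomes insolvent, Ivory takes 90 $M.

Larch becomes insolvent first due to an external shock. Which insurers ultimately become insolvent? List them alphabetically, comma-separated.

Kent, Larch

Round 1 — Larch becomes insolvent (initial).
  Hale: +30 → 30 < 100
  Kent: +80 → 80 ≥ 70
Round 2 — Kent becomes insolvent.
  Elm: +25 → 25 < 90
No further insolvencies.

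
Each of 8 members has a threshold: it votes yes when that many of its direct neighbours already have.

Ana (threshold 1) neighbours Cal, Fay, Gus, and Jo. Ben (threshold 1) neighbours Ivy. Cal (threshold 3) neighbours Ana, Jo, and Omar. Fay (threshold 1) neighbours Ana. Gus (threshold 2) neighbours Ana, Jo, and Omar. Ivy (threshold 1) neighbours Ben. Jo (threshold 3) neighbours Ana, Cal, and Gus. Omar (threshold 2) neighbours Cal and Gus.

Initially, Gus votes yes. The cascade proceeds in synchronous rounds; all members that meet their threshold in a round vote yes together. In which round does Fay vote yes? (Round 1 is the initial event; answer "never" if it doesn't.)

Round 1 — Gus votes yes (initial).
Round 2 — checking thresholds:
  Ana: 1 of 4 neighbours ≥ 1, votes yes.
  Jo: 1 of 3 neighbours < 3, not yet.
  Omar: 1 of 2 neighbours < 2, not yet.
Round 3 — checking thresholds:
  Cal: 1 of 3 neighbours < 3, not yet.
  Fay: 1 of 1 neighbours ≥ 1, votes yes.
  Jo: 2 of 3 neighbours < 3, not yet.
  Omar: 1 of 2 neighbours < 2, not yet.
Round 4 — no new yes votes; cascade stops.

3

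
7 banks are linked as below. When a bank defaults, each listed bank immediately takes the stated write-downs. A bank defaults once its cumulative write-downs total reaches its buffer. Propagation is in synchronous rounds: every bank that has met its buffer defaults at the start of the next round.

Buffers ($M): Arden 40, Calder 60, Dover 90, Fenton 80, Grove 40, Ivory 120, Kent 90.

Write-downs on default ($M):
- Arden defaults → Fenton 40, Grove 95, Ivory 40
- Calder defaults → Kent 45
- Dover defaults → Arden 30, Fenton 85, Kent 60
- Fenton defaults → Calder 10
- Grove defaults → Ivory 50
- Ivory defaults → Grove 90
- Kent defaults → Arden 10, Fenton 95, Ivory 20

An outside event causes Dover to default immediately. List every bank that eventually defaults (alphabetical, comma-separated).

Dover, Fenton

Round 1 — Dover defaults (initial).
  Arden: +30 → 30 < 40
  Fenton: +85 → 85 ≥ 80
  Kent: +60 → 60 < 90
Round 2 — Fenton defaults.
  Calder: +10 → 10 < 60
No further defaults.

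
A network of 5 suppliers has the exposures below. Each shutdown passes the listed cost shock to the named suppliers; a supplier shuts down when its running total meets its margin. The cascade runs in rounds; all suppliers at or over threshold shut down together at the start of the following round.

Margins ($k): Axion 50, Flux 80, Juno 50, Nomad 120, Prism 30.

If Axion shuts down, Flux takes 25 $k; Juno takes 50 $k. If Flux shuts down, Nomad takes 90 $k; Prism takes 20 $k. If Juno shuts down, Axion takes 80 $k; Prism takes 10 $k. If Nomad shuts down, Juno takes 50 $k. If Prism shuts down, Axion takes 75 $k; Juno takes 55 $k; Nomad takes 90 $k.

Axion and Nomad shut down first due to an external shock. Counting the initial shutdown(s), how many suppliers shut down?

Round 1 — Axion, Nomad shut down (initial).
  Flux: +25 → 25 < 80
  Juno: +50+50 → 100 ≥ 50
Round 2 — Juno shuts down.
  Prism: +10 → 10 < 30
No further shutdowns.

3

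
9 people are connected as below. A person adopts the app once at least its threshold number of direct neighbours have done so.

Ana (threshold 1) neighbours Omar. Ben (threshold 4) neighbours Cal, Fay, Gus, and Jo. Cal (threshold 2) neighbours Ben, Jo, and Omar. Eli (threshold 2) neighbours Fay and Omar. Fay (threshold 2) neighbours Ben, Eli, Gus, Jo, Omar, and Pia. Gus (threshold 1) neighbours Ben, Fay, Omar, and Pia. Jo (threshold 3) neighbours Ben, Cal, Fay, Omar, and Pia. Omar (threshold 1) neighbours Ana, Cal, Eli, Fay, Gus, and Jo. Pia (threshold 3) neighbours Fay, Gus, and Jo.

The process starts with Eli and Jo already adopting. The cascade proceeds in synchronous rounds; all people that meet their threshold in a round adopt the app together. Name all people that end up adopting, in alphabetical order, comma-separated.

Round 1 — Eli, Jo adopt the app (initial).
Round 2 — checking thresholds:
  Ben: 1 of 4 neighbours < 4, holds.
  Cal: 1 of 3 neighbours < 2, holds.
  Fay: 2 of 6 neighbours ≥ 2, adopts the app.
  Omar: 2 of 6 neighbours ≥ 1, adopts the app.
  Pia: 1 of 3 neighbours < 3, holds.
Round 3 — checking thresholds:
  Ana: 1 of 1 neighbours ≥ 1, adopts the app.
  Ben: 2 of 4 neighbours < 4, holds.
  Cal: 2 of 3 neighbours ≥ 2, adopts the app.
  Gus: 2 of 4 neighbours ≥ 1, adopts the app.
  Pia: 2 of 3 neighbours < 3, holds.
Round 4 — checking thresholds:
  Ben: 4 of 4 neighbours ≥ 4, adopts the app.
  Pia: 3 of 3 neighbours ≥ 3, adopts the app.
Round 5 — no new adoptions; cascade stops.

Ana, Ben, Cal, Eli, Fay, Gus, Jo, Omar, Pia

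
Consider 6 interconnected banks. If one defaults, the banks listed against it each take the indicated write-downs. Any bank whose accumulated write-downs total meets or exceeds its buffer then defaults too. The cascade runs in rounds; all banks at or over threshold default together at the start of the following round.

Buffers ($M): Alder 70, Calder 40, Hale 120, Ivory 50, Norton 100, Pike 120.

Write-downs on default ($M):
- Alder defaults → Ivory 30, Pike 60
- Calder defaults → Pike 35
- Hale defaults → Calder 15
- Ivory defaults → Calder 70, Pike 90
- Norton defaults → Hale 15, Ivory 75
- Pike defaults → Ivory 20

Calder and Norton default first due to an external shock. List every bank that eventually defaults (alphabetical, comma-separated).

Round 1 — Calder, Norton default (initial).
  Hale: +15 → 15 < 120
  Ivory: +75 → 75 ≥ 50
  Pike: +35 → 35 < 120
Round 2 — Ivory defaults.
  Pike: +90 → 125 ≥ 120
Round 3 — Pike defaults.
No further defaults.

Calder, Ivory, Norton, Pike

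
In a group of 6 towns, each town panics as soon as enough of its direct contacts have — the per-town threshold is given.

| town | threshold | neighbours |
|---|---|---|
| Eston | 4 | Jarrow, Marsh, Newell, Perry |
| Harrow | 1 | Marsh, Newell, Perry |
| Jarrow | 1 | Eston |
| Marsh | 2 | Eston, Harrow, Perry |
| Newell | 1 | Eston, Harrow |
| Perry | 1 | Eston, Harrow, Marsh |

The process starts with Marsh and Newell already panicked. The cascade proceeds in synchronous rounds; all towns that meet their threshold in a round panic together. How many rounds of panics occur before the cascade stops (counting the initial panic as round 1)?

2

Round 1 — Marsh, Newell panic (initial).
Round 2 — checking thresholds:
  Eston: 2 of 4 neighbours < 4, not yet.
  Harrow: 2 of 3 neighbours ≥ 1, panics.
  Perry: 1 of 3 neighbours ≥ 1, panics.
Round 3 — no new panics; cascade stops.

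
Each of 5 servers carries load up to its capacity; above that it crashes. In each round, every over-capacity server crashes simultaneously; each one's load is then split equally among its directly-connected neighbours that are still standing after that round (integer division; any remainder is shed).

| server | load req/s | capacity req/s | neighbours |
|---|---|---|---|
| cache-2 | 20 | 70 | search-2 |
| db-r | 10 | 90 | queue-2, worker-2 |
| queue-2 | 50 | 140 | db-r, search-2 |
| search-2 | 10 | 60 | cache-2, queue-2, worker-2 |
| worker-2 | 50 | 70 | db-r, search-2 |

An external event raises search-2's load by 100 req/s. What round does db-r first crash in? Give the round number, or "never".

3

Round 1 — search-2 at 110 > 60. search-2 crashes.
  search-2 sheds 110 req/s to cache-2, queue-2, worker-2: 36 each (2 lost).
    cache-2: 20+36 = 56 ≤ 70
    queue-2: 50+36 = 86 ≤ 140
    worker-2: 50+36 = 86 > 70
Round 2 — worker-2 crashes.
  worker-2 sheds 86 req/s to db-r: 86 each.
    db-r: 10+86 = 96 > 90
Round 3 — db-r crashes.
  db-r sheds 96 req/s to queue-2: 96 each.
    queue-2: 86+96 = 182 > 140
Round 4 — queue-2 crashes.
  queue-2 sheds 182 req/s: no online neighbours, lost.
No further crashes.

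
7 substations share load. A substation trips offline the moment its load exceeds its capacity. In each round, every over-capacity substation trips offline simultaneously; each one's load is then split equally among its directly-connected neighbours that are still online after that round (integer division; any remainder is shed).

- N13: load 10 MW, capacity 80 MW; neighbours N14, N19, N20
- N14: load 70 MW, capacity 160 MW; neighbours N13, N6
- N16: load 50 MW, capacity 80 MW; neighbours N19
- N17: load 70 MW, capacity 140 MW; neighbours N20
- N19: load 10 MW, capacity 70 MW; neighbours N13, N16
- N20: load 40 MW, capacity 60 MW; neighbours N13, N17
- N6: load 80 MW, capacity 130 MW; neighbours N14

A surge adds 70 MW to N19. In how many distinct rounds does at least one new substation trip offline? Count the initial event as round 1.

Round 1 — N19 at 80 > 70. N19 trips offline.
  N19 sheds 80 MW to N13, N16: 40 each.
    N13: 10+40 = 50 ≤ 80
    N16: 50+40 = 90 > 80
Round 2 — N16 trips offline.
  N16 sheds 90 MW: no online neighbours, lost.
No further trips.

2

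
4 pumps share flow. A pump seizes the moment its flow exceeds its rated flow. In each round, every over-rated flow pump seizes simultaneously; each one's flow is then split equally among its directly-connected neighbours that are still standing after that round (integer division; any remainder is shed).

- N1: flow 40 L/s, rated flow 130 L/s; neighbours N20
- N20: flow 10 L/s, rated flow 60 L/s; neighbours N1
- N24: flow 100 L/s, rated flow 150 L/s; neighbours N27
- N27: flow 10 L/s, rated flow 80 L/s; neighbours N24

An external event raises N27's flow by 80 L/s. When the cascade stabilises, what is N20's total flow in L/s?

Round 1 — N27 at 90 > 80. N27 seizes.
  N27 sheds 90 L/s to N24: 90 each.
    N24: 100+90 = 190 > 150
Round 2 — N24 seizes.
  N24 sheds 190 L/s: no online neighbours, lost.
No further seizures.

10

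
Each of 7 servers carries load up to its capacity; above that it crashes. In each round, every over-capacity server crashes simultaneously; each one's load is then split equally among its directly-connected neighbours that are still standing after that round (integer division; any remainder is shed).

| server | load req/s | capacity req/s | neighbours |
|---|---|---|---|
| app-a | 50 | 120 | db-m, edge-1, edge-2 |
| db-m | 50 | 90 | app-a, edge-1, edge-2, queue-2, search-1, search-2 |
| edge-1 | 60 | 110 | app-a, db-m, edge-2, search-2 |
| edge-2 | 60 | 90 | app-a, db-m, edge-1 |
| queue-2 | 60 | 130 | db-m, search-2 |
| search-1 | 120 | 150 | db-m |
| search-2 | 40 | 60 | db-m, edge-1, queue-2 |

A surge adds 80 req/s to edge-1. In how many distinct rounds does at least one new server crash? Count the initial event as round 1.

4

Round 1 — edge-1 at 140 > 110. edge-1 crashes.
  edge-1 sheds 140 req/s to app-a, db-m, edge-2, search-2: 35 each.
    app-a: 50+35 = 85 ≤ 120
    db-m: 50+35 = 85 ≤ 90
    edge-2: 60+35 = 95 > 90
    search-2: 40+35 = 75 > 60
Round 2 — edge-2, search-2 crash.
  edge-2 sheds 95 req/s to app-a, db-m: 47 each (1 lost).
    app-a: 85+47 = 132 > 120
    db-m: 85+47 = 132 > 90
  search-2 sheds 75 req/s to db-m, queue-2: 37 each (1 lost).
    db-m: 132+37 = 169 > 90
    queue-2: 60+37 = 97 ≤ 130
Round 3 — app-a, db-m crash.
  app-a sheds 132 req/s: no online neighbours, lost.
  db-m sheds 169 req/s to queue-2, search-1: 84 each (1 lost).
    queue-2: 97+84 = 181 > 130
    search-1: 120+84 = 204 > 150
Round 4 — queue-2, search-1 crash.
  queue-2 sheds 181 req/s: no online neighbours, lost.
  search-1 sheds 204 req/s: no online neighbours, lost.
No further crashes.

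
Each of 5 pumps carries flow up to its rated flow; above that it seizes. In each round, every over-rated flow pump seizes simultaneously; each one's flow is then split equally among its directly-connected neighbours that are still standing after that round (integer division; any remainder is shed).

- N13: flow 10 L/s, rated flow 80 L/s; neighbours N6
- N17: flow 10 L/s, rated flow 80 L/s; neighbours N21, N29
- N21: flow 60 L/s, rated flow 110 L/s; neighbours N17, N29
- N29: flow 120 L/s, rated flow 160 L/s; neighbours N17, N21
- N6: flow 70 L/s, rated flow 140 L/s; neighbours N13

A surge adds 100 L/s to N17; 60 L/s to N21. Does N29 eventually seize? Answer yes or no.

Round 1 — N17 at 110 > 80; N21 at 120 > 110. N17, N21 seize.
  N17 sheds 110 L/s to N29: 110 each.
    N29: 120+110 = 230 > 160
  N21 sheds 120 L/s to N29: 120 each.
    N29: 230+120 = 350 > 160
Round 2 — N29 seizes.
  N29 sheds 350 L/s: no online neighbours, lost.
No further seizures.

yes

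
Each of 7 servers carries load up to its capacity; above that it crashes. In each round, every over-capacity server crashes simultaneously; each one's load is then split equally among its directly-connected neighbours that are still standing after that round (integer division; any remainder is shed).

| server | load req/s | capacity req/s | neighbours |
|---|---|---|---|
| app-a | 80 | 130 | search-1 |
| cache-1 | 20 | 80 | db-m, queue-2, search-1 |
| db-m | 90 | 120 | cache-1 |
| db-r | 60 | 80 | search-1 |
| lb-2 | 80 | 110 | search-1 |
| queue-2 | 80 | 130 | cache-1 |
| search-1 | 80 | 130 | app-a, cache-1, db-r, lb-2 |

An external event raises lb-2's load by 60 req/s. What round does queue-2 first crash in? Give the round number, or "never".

Round 1 — lb-2 at 140 > 110. lb-2 crashes.
  lb-2 sheds 140 req/s to search-1: 140 each.
    search-1: 80+140 = 220 > 130
Round 2 — search-1 crashes.
  search-1 sheds 220 req/s to app-a, cache-1, db-r: 73 each (1 lost).
    app-a: 80+73 = 153 > 130
    cache-1: 20+73 = 93 > 80
    db-r: 60+73 = 133 > 80
Round 3 — app-a, cache-1, db-r crash.
  app-a sheds 153 req/s: no online neighbours, lost.
  cache-1 sheds 93 req/s to db-m, queue-2: 46 each (1 lost).
    db-m: 90+46 = 136 > 120
    queue-2: 80+46 = 126 ≤ 130
  db-r sheds 133 req/s: no online neighbours, lost.
Round 4 — db-m crashes.
  db-m sheds 136 req/s: no online neighbours, lost.
No further crashes.

never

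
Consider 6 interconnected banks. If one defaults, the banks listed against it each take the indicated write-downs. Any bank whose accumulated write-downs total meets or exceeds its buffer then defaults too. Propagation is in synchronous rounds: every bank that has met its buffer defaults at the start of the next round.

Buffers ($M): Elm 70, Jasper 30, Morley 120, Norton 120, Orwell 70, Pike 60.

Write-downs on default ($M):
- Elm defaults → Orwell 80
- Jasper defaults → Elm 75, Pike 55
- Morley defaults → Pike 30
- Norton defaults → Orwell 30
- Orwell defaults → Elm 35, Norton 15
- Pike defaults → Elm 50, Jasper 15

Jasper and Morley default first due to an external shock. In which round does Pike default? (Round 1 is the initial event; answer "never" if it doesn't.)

2

Round 1 — Jasper, Morley default (initial).
  Elm: +75 → 75 ≥ 70
  Pike: +55+30 → 85 ≥ 60
Round 2 — Elm, Pike default.
  Orwell: +80 → 80 ≥ 70
Round 3 — Orwell defaults.
  Norton: +15 → 15 < 120
No further defaults.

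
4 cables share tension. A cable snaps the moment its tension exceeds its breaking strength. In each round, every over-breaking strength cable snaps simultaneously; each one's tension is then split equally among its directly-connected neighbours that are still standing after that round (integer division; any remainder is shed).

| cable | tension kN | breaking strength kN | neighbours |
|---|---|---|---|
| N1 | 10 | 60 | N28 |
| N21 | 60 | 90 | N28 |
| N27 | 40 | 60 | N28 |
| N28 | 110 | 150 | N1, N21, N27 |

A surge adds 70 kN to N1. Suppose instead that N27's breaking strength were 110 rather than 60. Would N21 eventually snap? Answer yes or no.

yes

With N27's breaking strength at 110:
Round 1 — N1 at 80 > 60. N1 snaps.
  N1 sheds 80 kN to N28: 80 each.
    N28: 110+80 = 190 > 150
Round 2 — N28 snaps.
  N28 sheds 190 kN to N21, N27: 95 each.
    N21: 60+95 = 155 > 90
    N27: 40+95 = 135 > 110
Round 3 — N21, N27 snap.
  N21 sheds 155 kN: no online neighbours, lost.
  N27 sheds 135 kN: no online neighbours, lost.
No further breaks.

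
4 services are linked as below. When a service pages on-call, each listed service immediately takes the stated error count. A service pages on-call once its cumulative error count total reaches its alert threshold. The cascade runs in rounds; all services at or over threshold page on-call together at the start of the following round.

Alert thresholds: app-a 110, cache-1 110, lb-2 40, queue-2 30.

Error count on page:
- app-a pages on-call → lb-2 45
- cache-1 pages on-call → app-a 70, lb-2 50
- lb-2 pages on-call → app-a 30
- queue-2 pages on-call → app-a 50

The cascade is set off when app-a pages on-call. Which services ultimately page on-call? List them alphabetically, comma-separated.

app-a, lb-2

Round 1 — app-a pages on-call (initial).
  lb-2: +45 → 45 ≥ 40
Round 2 — lb-2 pages on-call.
No further pages.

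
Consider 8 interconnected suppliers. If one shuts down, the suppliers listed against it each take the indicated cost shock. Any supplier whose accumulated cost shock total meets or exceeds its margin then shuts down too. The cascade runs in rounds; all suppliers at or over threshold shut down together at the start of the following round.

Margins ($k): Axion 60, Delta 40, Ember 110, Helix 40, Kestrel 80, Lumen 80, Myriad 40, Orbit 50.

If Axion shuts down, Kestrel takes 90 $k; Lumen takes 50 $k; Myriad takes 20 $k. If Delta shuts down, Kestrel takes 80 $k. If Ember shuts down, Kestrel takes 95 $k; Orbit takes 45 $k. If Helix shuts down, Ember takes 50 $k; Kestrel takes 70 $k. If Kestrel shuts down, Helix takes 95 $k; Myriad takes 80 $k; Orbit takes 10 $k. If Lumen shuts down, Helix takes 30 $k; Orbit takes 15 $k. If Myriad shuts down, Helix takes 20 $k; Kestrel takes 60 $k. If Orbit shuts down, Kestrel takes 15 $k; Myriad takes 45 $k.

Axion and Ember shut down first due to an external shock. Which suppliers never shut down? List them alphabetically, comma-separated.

Round 1 — Axion, Ember shut down (initial).
  Kestrel: +90+95 → 185 ≥ 80
  Lumen: +50 → 50 < 80
  Myriad: +20 → 20 < 40
  Orbit: +45 → 45 < 50
Round 2 — Kestrel shuts down.
  Helix: +95 → 95 ≥ 40
  Myriad: +80 → 100 ≥ 40
  Orbit: +10 → 55 ≥ 50
Round 3 — Helix, Myriad, Orbit shut down.
No further shutdowns.

Delta, Lumen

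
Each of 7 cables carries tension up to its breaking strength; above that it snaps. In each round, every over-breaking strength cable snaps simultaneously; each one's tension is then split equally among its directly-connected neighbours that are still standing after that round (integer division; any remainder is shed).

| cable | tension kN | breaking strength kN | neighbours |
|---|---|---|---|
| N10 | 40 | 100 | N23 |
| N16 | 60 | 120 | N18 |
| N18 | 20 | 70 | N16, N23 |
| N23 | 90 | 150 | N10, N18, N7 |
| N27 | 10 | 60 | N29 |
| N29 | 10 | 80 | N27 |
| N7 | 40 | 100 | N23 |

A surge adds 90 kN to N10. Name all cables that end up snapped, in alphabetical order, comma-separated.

Round 1 — N10 at 130 > 100. N10 snaps.
  N10 sheds 130 kN to N23: 130 each.
    N23: 90+130 = 220 > 150
Round 2 — N23 snaps.
  N23 sheds 220 kN to N18, N7: 110 each.
    N18: 20+110 = 130 > 70
    N7: 40+110 = 150 > 100
Round 3 — N18, N7 snap.
  N18 sheds 130 kN to N16: 130 each.
    N16: 60+130 = 190 > 120
  N7 sheds 150 kN: no online neighbours, lost.
Round 4 — N16 snaps.
  N16 sheds 190 kN: no online neighbours, lost.
No further breaks.

N10, N16, N18, N23, N7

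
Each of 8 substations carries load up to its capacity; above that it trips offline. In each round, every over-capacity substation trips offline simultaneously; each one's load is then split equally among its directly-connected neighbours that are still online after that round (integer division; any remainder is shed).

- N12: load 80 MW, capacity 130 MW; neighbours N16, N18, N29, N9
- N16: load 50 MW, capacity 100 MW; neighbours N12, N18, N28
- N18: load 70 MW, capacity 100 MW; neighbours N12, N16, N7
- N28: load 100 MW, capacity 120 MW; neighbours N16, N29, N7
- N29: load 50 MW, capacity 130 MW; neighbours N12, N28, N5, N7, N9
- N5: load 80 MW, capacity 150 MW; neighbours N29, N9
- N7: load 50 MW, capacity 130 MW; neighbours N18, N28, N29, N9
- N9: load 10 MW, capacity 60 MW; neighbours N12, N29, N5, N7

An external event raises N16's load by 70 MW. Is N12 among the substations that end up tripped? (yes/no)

yes

Round 1 — N16 at 120 > 100. N16 trips offline.
  N16 sheds 120 MW to N12, N18, N28: 40 each.
    N12: 80+40 = 120 ≤ 130
    N18: 70+40 = 110 > 100
    N28: 100+40 = 140 > 120
Round 2 — N18, N28 trip offline.
  N18 sheds 110 MW to N12, N7: 55 each.
    N12: 120+55 = 175 > 130
    N7: 50+55 = 105 ≤ 130
  N28 sheds 140 MW to N29, N7: 70 each.
    N29: 50+70 = 120 ≤ 130
    N7: 105+70 = 175 > 130
Round 3 — N12, N7 trip offline.
  N12 sheds 175 MW to N29, N9: 87 each (1 lost).
    N29: 120+87 = 207 > 130
    N9: 10+87 = 97 > 60
  N7 sheds 175 MW to N29, N9: 87 each (1 lost).
    N29: 207+87 = 294 > 130
    N9: 97+87 = 184 > 60
Round 4 — N29, N9 trip offline.
  N29 sheds 294 MW to N5: 294 each.
    N5: 80+294 = 374 > 150
  N9 sheds 184 MW to N5: 184 each.
    N5: 374+184 = 558 > 150
Round 5 — N5 trips offline.
  N5 sheds 558 MW: no online neighbours, lost.
No further trips.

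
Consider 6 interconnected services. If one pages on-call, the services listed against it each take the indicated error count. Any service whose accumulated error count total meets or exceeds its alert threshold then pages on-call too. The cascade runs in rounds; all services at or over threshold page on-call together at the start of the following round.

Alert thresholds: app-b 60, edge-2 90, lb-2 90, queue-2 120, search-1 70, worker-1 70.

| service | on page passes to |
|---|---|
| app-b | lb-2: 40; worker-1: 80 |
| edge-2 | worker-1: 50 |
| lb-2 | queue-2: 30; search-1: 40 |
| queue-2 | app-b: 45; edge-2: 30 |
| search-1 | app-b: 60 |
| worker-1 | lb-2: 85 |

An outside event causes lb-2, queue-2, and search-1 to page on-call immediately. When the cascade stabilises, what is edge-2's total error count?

30

Round 1 — lb-2, queue-2, search-1 page on-call (initial).
  app-b: +45+60 → 105 ≥ 60
  edge-2: +30 → 30 < 90
Round 2 — app-b pages on-call.
  worker-1: +80 → 80 ≥ 70
Round 3 — worker-1 pages on-call.
No further pages.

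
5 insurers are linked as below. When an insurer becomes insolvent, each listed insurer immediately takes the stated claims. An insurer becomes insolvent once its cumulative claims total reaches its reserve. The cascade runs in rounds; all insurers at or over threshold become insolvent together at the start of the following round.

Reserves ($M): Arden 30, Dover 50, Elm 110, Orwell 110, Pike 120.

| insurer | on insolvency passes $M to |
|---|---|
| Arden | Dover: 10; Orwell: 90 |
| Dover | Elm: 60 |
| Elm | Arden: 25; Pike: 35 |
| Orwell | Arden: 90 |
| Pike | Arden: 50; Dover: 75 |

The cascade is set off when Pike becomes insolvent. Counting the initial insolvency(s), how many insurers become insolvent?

Round 1 — Pike becomes insolvent (initial).
  Arden: +50 → 50 ≥ 30
  Dover: +75 → 75 ≥ 50
Round 2 — Arden, Dover become insolvent.
  Elm: +60 → 60 < 110
  Orwell: +90 → 90 < 110
No further insolvencies.

3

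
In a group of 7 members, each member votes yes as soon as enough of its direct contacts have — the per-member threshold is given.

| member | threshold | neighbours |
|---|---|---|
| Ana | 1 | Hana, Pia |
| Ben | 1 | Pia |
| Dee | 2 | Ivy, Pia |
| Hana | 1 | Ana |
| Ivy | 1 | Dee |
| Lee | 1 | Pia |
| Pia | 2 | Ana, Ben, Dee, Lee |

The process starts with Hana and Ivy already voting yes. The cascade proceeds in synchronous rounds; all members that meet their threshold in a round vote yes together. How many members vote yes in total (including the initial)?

Round 1 — Hana, Ivy vote yes (initial).
Round 2 — checking thresholds:
  Ana: 1 of 2 neighbours ≥ 1, votes yes.
  Dee: 1 of 2 neighbours < 2, not yet.
Round 3 — no new yes votes; cascade stops.

3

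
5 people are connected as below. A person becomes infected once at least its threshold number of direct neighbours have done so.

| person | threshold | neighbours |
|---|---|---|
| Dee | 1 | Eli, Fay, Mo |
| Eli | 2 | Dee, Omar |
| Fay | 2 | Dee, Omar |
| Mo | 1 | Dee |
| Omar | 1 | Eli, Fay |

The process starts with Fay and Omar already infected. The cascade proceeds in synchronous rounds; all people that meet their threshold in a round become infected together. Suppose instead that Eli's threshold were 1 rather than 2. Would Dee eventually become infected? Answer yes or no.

yes

With Eli's threshold at 1:
Round 1 — Fay, Omar become infected (initial).
Round 2 — checking thresholds:
  Dee: 1 of 3 neighbours ≥ 1, becomes infected.
  Eli: 1 of 2 neighbours ≥ 1, becomes infected.
Round 3 — checking thresholds:
  Mo: 1 of 1 neighbours ≥ 1, becomes infected.
Round 4 — no new infections; cascade stops.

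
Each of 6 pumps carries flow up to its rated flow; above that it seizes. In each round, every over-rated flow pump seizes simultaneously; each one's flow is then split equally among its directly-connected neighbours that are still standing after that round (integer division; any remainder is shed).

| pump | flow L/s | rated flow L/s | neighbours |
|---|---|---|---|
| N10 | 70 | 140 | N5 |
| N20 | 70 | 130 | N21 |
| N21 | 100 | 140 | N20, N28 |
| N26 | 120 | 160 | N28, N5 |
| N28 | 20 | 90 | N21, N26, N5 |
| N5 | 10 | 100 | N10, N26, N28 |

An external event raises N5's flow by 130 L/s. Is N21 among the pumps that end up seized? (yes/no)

yes

Round 1 — N5 at 140 > 100. N5 seizes.
  N5 sheds 140 L/s to N10, N26, N28: 46 each (2 lost).
    N10: 70+46 = 116 ≤ 140
    N26: 120+46 = 166 > 160
    N28: 20+46 = 66 ≤ 90
Round 2 — N26 seizes.
  N26 sheds 166 L/s to N28: 166 each.
    N28: 66+166 = 232 > 90
Round 3 — N28 seizes.
  N28 sheds 232 L/s to N21: 232 each.
    N21: 100+232 = 332 > 140
Round 4 — N21 seizes.
  N21 sheds 332 L/s to N20: 332 each.
    N20: 70+332 = 402 > 130
Round 5 — N20 seizes.
  N20 sheds 402 L/s: no online neighbours, lost.
No further seizures.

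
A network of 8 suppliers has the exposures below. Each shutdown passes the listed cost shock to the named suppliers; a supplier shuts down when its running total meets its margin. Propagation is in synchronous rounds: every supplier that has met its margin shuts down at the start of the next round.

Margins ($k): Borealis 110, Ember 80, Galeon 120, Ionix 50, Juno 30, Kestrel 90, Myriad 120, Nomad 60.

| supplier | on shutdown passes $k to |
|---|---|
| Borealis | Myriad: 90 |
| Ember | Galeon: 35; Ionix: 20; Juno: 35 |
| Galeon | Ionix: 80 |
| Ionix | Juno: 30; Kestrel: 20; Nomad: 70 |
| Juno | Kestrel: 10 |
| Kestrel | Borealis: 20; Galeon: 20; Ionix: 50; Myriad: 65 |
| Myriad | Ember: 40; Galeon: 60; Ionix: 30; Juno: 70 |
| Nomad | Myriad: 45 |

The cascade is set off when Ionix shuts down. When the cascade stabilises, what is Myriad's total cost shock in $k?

45

Round 1 — Ionix shuts down (initial).
  Juno: +30 → 30 ≥ 30
  Kestrel: +20 → 20 < 90
  Nomad: +70 → 70 ≥ 60
Round 2 — Juno, Nomad shut down.
  Kestrel: +10 → 30 < 90
  Myriad: +45 → 45 < 120
No further shutdowns.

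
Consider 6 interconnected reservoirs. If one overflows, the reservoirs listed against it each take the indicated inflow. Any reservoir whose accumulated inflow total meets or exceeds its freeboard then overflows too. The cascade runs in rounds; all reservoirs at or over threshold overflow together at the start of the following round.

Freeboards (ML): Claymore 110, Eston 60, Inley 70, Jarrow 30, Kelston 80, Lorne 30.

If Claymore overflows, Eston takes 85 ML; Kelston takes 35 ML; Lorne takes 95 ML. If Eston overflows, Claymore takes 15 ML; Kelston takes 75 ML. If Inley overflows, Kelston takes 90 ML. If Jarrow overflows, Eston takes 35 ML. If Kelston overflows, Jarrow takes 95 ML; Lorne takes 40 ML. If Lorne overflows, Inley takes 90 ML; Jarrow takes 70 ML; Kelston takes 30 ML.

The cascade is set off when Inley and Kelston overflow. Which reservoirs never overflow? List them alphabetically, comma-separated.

Round 1 — Inley, Kelston overflow (initial).
  Jarrow: +95 → 95 ≥ 30
  Lorne: +40 → 40 ≥ 30
Round 2 — Jarrow, Lorne overflow.
  Eston: +35 → 35 < 60
No further overflows.

Claymore, Eston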